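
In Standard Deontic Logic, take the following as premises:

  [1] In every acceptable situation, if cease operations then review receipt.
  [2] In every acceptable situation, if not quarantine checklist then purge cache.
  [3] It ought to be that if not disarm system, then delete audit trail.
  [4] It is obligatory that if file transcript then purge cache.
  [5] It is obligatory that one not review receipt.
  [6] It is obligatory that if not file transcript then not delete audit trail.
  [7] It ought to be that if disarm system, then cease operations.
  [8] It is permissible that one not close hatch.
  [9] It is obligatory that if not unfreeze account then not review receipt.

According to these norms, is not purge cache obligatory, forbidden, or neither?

Premise 5 gives O(¬review_receipt).
The contrapositive of premise 1 (O(cease_operations → review_receipt)) is O(¬review_receipt → ¬cease_operations), and O(¬review_receipt) is already established, so O(¬cease_operations).
The contrapositive of premise 7 (O(disarm_system → cease_operations)) is O(¬cease_operations → ¬disarm_system), and O(¬cease_operations) is already established, so O(¬disarm_system).
With premise 3, O(¬disarm_system → delete_audit_trail), the K-axiom yields O(delete_audit_trail).
Premise 6, O(¬file_transcript → ¬delete_audit_trail), contraposes to O(delete_audit_trail → file_transcript); with O(delete_audit_trail) we get O(file_transcript).
Applying K to premise 4 (O(file_transcript → purge_cache)) and O(file_transcript) yields O(purge_cache).
Premises 2, 8, 9 do not contribute to this derivation.
Thus O(purge_cache), which is F(¬purge_cache): ¬purge_cache is forbidden.

Forbidden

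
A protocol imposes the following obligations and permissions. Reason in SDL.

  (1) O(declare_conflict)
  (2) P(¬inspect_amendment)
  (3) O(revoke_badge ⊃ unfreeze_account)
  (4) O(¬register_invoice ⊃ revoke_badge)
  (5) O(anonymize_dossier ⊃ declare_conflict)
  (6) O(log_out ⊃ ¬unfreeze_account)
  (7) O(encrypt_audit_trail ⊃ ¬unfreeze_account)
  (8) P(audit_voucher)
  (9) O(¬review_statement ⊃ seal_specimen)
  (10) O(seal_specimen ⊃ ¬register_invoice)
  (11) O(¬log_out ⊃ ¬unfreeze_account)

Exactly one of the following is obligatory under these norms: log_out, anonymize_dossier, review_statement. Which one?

By case analysis on log_out: premise 6 gives O(log_out ⊃ ¬unfreeze_account) and premise 11 gives O(¬log_out ⊃ ¬unfreeze_account), so O(¬unfreeze_account) either way.
The contrapositive of premise 3 (O(revoke_badge ⊃ unfreeze_account)) is O(¬unfreeze_account ⊃ ¬revoke_badge), and O(¬unfreeze_account) is already established, so O(¬revoke_badge).
The contrapositive of premise 4 (O(¬register_invoice ⊃ revoke_badge)) is O(¬revoke_badge ⊃ register_invoice), and O(¬revoke_badge) is already established, so O(register_invoice).
Premise 10, O(seal_specimen ⊃ ¬register_invoice), contraposes to O(register_invoice ⊃ ¬seal_specimen); with O(register_invoice) we get O(¬seal_specimen).
The contrapositive of premise 9 (O(¬review_statement ⊃ seal_specimen)) is O(¬seal_specimen ⊃ review_statement), and O(¬seal_specimen) is already established, so O(review_statement).
So O(review_statement) holds — review_statement is obligatory. None of the other listed options is made obligatory by any chain of premises.

review_statement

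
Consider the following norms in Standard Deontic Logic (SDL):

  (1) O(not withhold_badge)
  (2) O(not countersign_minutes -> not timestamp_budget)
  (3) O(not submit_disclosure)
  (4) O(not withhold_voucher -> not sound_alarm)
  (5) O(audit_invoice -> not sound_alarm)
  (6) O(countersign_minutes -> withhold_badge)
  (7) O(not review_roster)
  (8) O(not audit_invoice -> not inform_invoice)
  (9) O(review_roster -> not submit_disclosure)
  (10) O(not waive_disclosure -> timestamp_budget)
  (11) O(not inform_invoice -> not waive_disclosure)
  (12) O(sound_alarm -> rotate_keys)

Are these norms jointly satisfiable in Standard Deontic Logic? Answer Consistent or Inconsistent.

Consistent

Premise 9 is O(review_roster -> not submit_disclosure); even if O(not submit_disclosure) held, inferring O(review_roster) would be affirming the consequent — invalid.
So O(review_roster) is not derivable, and the apparent clash with O(not review_roster) does not arise.
A world satisfying every obligation exists (e.g. audit_invoice=true, countersign_minutes=false, inform_invoice=true, review_roster=false, rotate_keys=false, sound_alarm=false, submit_disclosure=false, timestamp_budget=false, waive_disclosure=true, withhold_badge=false, withhold_voucher=false); no atom is both obligatory and forbidden, so the set is consistent.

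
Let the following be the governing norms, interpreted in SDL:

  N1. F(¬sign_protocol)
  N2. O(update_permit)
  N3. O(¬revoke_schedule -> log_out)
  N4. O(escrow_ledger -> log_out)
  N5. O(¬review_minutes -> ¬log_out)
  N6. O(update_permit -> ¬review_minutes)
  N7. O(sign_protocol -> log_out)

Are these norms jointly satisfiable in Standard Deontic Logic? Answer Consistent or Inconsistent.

F(¬sign_protocol) at premise 1 means O(sign_protocol).
With premise 7, O(sign_protocol -> log_out), the K-axiom yields O(log_out).
Premise 5, O(¬review_minutes -> ¬log_out), contraposes to O(log_out -> review_minutes); with O(log_out) we get O(review_minutes).
Premise 6 is O(update_permit -> ¬review_minutes); contrapositively O(review_minutes -> ¬update_permit). Since O(review_minutes) holds, K gives O(¬update_permit).
Yet premise 2 states O(update_permit).
We now have both O(¬update_permit) and O(update_permit) — update_permit is simultaneously obligatory and forbidden, violating the D-axiom.

Inconsistent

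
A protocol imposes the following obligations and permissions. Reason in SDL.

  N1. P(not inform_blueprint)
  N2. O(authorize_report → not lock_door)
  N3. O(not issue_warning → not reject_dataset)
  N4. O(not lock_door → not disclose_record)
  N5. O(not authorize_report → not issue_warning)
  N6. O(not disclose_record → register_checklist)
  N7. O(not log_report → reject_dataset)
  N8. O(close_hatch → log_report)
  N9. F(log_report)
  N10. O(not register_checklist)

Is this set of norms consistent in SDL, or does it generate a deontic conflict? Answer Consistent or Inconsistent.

Inconsistent

From premise 10 we have O(not register_checklist).
Premise 6, O(not disclose_record → register_checklist), contraposes to O(not register_checklist → disclose_record); with O(not register_checklist) we get O(disclose_record).
Premise 4 is O(not lock_door → not disclose_record); contrapositively O(disclose_record → lock_door). Since O(disclose_record) holds, K gives O(lock_door).
The contrapositive of premise 2 (O(authorize_report → not lock_door)) is O(lock_door → not authorize_report), and O(lock_door) is already established, so O(not authorize_report).
Premise 5 is O(not authorize_report → not issue_warning); since O(not authorize_report), deontic closure gives O(not issue_warning).
With premise 3, O(not issue_warning → not reject_dataset), the K-axiom yields O(not reject_dataset).
Premise 7, O(not log_report → reject_dataset), contraposes to O(not reject_dataset → log_report); with O(not reject_dataset) we get O(log_report).
But premise 9, F(log_report), means O(not log_report).
We now have both O(log_report) and O(not log_report) — log_report is simultaneously obligatory and forbidden, violating the D-axiom.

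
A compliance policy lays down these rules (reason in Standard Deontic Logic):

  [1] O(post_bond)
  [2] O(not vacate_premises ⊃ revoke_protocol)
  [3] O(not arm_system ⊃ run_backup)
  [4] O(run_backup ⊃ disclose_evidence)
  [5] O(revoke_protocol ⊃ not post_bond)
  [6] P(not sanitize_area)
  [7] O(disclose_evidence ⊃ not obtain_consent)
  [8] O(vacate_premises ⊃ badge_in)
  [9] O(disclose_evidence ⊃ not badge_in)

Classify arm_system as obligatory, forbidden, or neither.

Premise 1 states O(post_bond) outright.
Premise 5 is O(revoke_protocol ⊃ not post_bond); contrapositively O(post_bond ⊃ not revoke_protocol). Since O(post_bond) holds, K gives O(not revoke_protocol).
Premise 2, O(not vacate_premises ⊃ revoke_protocol), contraposes to O(not revoke_protocol ⊃ vacate_premises); with O(not revoke_protocol) we get O(vacate_premises).
Premise 8 is O(vacate_premises ⊃ badge_in); since O(vacate_premises), deontic closure gives O(badge_in).
Premise 9 is O(disclose_evidence ⊃ not badge_in); contrapositively O(badge_in ⊃ not disclose_evidence). Since O(badge_in) holds, K gives O(not disclose_evidence).
Premise 4 is O(run_backup ⊃ disclose_evidence); contrapositively O(not disclose_evidence ⊃ not run_backup). Since O(not disclose_evidence) holds, K gives O(not run_backup).
The contrapositive of premise 3 (O(not arm_system ⊃ run_backup)) is O(not run_backup ⊃ arm_system), and O(not run_backup) is already established, so O(arm_system).
Premises 6, 7 do not contribute to this derivation.
Hence arm_system is obligatory.

Obligatory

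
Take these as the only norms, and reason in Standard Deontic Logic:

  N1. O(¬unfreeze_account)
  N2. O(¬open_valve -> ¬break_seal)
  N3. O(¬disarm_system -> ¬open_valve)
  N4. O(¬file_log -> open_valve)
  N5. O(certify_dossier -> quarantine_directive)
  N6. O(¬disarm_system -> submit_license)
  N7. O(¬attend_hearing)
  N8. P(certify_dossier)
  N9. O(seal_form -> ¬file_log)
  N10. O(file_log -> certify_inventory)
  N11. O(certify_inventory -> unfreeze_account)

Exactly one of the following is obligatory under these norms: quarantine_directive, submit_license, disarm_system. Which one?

Premise 1 states O(¬unfreeze_account) outright.
Premise 11, O(certify_inventory -> unfreeze_account), contraposes to O(¬unfreeze_account -> ¬certify_inventory); with O(¬unfreeze_account) we get O(¬certify_inventory).
The contrapositive of premise 10 (O(file_log -> certify_inventory)) is O(¬certify_inventory -> ¬file_log), and O(¬certify_inventory) is already established, so O(¬file_log).
Applying K to premise 4 (O(¬file_log -> open_valve)) and O(¬file_log) yields O(open_valve).
The contrapositive of premise 3 (O(¬disarm_system -> ¬open_valve)) is O(open_valve -> disarm_system), and O(open_valve) is already established, so O(disarm_system).
So O(disarm_system) holds — disarm_system is obligatory. None of the other listed options is made obligatory by any chain of premises.

disarm_system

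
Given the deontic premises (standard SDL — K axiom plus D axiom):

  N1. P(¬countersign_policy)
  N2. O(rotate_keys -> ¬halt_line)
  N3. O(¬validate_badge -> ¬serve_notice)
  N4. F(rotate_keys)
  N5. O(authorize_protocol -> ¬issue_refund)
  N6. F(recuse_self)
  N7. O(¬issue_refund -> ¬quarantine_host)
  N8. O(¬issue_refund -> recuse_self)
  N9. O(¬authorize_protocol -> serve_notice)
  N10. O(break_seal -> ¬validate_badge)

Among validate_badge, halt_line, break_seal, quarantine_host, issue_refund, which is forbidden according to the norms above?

break_seal

F(recuse_self) at premise 6 means O(¬recuse_self).
The contrapositive of premise 8 (O(¬issue_refund -> recuse_self)) is O(¬recuse_self -> issue_refund), and O(¬recuse_self) is already established, so O(issue_refund).
Premise 5 is O(authorize_protocol -> ¬issue_refund); contrapositively O(issue_refund -> ¬authorize_protocol). Since O(issue_refund) holds, K gives O(¬authorize_protocol).
Applying K to premise 9 (O(¬authorize_protocol -> serve_notice)) and O(¬authorize_protocol) yields O(serve_notice).
The contrapositive of premise 3 (O(¬validate_badge -> ¬serve_notice)) is O(serve_notice -> validate_badge), and O(serve_notice) is already established, so O(validate_badge).
Premise 10, O(break_seal -> ¬validate_badge), contraposes to O(validate_badge -> ¬break_seal); with O(validate_badge) we get O(¬break_seal).
So O(¬break_seal) holds, i.e. break_seal is forbidden. None of the other listed options is forbidden under the premises.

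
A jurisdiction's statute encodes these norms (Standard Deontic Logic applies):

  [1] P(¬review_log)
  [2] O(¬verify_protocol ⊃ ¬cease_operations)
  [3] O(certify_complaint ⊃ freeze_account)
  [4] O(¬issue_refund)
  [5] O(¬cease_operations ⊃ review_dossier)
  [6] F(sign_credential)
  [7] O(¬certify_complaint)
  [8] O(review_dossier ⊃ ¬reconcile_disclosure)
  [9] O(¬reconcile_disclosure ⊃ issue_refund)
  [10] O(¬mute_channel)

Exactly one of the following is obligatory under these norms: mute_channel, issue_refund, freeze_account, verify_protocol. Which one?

From premise 4 we have O(¬issue_refund).
Premise 9 is O(¬reconcile_disclosure ⊃ issue_refund); contrapositively O(¬issue_refund ⊃ reconcile_disclosure). Since O(¬issue_refund) holds, K gives O(reconcile_disclosure).
Premise 8, O(review_dossier ⊃ ¬reconcile_disclosure), contraposes to O(reconcile_disclosure ⊃ ¬review_dossier); with O(reconcile_disclosure) we get O(¬review_dossier).
Premise 5 is O(¬cease_operations ⊃ review_dossier); contrapositively O(¬review_dossier ⊃ cease_operations). Since O(¬review_dossier) holds, K gives O(cease_operations).
Premise 2 is O(¬verify_protocol ⊃ ¬cease_operations); contrapositively O(cease_operations ⊃ verify_protocol). Since O(cease_operations) holds, K gives O(verify_protocol).
So O(verify_protocol) holds — verify_protocol is obligatory. None of the other listed options is made obligatory by any chain of premises.

verify_protocol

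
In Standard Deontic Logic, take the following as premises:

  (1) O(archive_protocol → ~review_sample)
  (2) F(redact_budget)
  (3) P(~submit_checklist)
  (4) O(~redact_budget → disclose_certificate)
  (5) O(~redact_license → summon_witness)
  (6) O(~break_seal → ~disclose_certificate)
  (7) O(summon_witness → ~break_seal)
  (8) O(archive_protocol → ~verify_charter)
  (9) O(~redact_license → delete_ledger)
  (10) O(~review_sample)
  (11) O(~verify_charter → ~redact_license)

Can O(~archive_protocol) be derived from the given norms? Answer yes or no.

Premise 2 is F(redact_budget), i.e. O(~redact_budget).
Premise 4 is O(~redact_budget → disclose_certificate); since O(~redact_budget), deontic closure gives O(disclose_certificate).
Premise 6, O(~break_seal → ~disclose_certificate), contraposes to O(disclose_certificate → break_seal); with O(disclose_certificate) we get O(break_seal).
Premise 7, O(summon_witness → ~break_seal), contraposes to O(break_seal → ~summon_witness); with O(break_seal) we get O(~summon_witness).
The contrapositive of premise 5 (O(~redact_license → summon_witness)) is O(~summon_witness → redact_license), and O(~summon_witness) is already established, so O(redact_license).
Premise 11 is O(~verify_charter → ~redact_license); contrapositively O(redact_license → verify_charter). Since O(redact_license) holds, K gives O(verify_charter).
Premise 8, O(archive_protocol → ~verify_charter), contraposes to O(verify_charter → ~archive_protocol); with O(verify_charter) we get O(~archive_protocol).
Premises 1, 3, 9, 10 do not contribute to this derivation.
So O(~archive_protocol) follows.

Yes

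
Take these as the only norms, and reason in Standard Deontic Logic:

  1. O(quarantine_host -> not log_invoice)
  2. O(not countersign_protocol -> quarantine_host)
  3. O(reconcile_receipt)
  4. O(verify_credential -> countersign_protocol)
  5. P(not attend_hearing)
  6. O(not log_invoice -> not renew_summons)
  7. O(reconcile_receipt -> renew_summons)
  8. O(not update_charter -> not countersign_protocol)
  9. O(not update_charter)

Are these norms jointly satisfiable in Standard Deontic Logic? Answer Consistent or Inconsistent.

Inconsistent

From premise 3 we have O(reconcile_receipt).
With premise 7, O(reconcile_receipt -> renew_summons), the K-axiom yields O(renew_summons).
Premise 6 is O(not log_invoice -> not renew_summons); contrapositively O(renew_summons -> log_invoice). Since O(renew_summons) holds, K gives O(log_invoice).
Premise 1 is O(quarantine_host -> not log_invoice); contrapositively O(log_invoice -> not quarantine_host). Since O(log_invoice) holds, K gives O(not quarantine_host).
Premise 2 is O(not countersign_protocol -> quarantine_host); contrapositively O(not quarantine_host -> countersign_protocol). Since O(not quarantine_host) holds, K gives O(countersign_protocol).
Premise 8 is O(not update_charter -> not countersign_protocol); contrapositively O(countersign_protocol -> update_charter). Since O(countersign_protocol) holds, K gives O(update_charter).
Yet premise 9 states O(not update_charter).
We now have both O(update_charter) and O(not update_charter) — update_charter is simultaneously obligatory and forbidden, violating the D-axiom.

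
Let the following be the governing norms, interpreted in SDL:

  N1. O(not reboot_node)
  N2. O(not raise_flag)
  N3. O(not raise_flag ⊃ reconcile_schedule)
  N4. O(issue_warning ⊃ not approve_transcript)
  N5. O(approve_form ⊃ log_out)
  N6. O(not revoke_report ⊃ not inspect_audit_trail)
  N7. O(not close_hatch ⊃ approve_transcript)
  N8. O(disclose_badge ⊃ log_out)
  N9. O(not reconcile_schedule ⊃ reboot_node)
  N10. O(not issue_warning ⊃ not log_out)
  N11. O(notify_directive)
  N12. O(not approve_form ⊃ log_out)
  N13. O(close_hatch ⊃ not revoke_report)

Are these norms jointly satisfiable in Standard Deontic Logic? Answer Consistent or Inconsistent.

Consistent

Premise 9 is O(not reconcile_schedule ⊃ reboot_node), but O(not reconcile_schedule) is not derivable from the premises, so it does not yield O(reboot_node).
So O(reboot_node) is not derivable, and the apparent clash with O(not reboot_node) does not arise.
A world satisfying every obligation exists (e.g. approve_form=false, approve_transcript=false, close_hatch=true, disclose_badge=false, inspect_audit_trail=false, issue_warning=true, log_out=true, notify_directive=true, raise_flag=false, reboot_node=false, reconcile_schedule=true, revoke_report=false); no atom is both obligatory and forbidden, so the set is consistent.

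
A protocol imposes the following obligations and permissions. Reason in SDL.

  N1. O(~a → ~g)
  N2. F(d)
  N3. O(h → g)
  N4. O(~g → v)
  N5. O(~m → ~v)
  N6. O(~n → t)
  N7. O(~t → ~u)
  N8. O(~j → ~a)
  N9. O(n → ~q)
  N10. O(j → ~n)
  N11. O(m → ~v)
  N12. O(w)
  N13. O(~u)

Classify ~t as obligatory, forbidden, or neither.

Premises 11 and 5 are O(m → ~v) and O(~m → ~v); every ideal world satisfies m or ~m, so in either case ~v holds — hence O(~v).
Premise 4 is O(~g → v); contrapositively O(~v → g). Since O(~v) holds, K gives O(g).
Premise 1 is O(~a → ~g); contrapositively O(g → a). Since O(g) holds, K gives O(a).
The contrapositive of premise 8 (O(~j → ~a)) is O(a → j), and O(a) is already established, so O(j).
From O(j) and premise 10, O(j → ~n), we obtain O(~n).
From O(~n) and premise 6, O(~n → t), we obtain O(t).
Premises 2, 3, 7, 9, 12, 13 do not contribute to this derivation.
Thus O(t), which is F(~t): ~t is forbidden.

Forbidden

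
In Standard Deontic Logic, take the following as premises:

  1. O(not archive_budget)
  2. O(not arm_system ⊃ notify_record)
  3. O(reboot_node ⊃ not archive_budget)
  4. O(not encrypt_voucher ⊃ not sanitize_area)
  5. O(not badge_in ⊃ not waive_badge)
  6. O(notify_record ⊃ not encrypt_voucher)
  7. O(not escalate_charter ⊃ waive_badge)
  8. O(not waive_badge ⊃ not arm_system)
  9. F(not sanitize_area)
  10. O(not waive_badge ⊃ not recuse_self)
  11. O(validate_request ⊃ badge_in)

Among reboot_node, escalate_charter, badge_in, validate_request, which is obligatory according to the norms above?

F(not sanitize_area) at premise 9 means O(sanitize_area).
Premise 4 is O(not encrypt_voucher ⊃ not sanitize_area); contrapositively O(sanitize_area ⊃ encrypt_voucher). Since O(sanitize_area) holds, K gives O(encrypt_voucher).
Premise 6, O(notify_record ⊃ not encrypt_voucher), contraposes to O(encrypt_voucher ⊃ not notify_record); with O(encrypt_voucher) we get O(not notify_record).
Premise 2 is O(not arm_system ⊃ notify_record); contrapositively O(not notify_record ⊃ arm_system). Since O(not notify_record) holds, K gives O(arm_system).
Premise 8, O(not waive_badge ⊃ not arm_system), contraposes to O(arm_system ⊃ waive_badge); with O(arm_system) we get O(waive_badge).
Premise 5, O(not badge_in ⊃ not waive_badge), contraposes to O(waive_badge ⊃ badge_in); with O(waive_badge) we get O(badge_in).
So O(badge_in) holds — badge_in is obligatory. None of the other listed options is made obligatory by any chain of premises.

badge_in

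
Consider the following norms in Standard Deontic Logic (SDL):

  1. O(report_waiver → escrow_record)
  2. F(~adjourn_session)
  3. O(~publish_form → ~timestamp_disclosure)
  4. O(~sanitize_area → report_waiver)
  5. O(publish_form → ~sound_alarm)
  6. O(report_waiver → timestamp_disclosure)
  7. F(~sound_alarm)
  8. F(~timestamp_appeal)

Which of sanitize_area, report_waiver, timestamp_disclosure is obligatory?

sanitize_area

Premise 7 is F(~sound_alarm), i.e. O(sound_alarm).
Premise 5, O(publish_form → ~sound_alarm), contraposes to O(sound_alarm → ~publish_form); with O(sound_alarm) we get O(~publish_form).
From O(~publish_form) and premise 3, O(~publish_form → ~timestamp_disclosure), we obtain O(~timestamp_disclosure).
The contrapositive of premise 6 (O(report_waiver → timestamp_disclosure)) is O(~timestamp_disclosure → ~report_waiver), and O(~timestamp_disclosure) is already established, so O(~report_waiver).
Premise 4, O(~sanitize_area → report_waiver), contraposes to O(~report_waiver → sanitize_area); with O(~report_waiver) we get O(sanitize_area).
So O(sanitize_area) holds — sanitize_area is obligatory. None of the other listed options is made obligatory by any chain of premises.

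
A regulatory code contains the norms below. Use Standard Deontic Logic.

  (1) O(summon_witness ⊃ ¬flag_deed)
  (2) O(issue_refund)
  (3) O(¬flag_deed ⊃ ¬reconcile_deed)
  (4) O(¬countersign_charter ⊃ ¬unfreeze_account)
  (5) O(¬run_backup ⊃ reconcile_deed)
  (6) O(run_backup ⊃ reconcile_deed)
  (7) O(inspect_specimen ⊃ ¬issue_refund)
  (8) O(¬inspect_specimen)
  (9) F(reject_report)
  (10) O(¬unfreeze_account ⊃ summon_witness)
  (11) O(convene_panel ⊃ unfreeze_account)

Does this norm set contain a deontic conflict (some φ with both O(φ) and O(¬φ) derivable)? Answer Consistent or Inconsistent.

Premise 7 is O(inspect_specimen ⊃ ¬issue_refund), but O(inspect_specimen) is not derivable from the premises, so it does not yield O(¬issue_refund).
So O(¬issue_refund) is not derivable, and the apparent clash with O(issue_refund) does not arise.
A world satisfying every obligation exists (e.g. convene_panel=false, countersign_charter=true, flag_deed=true, inspect_specimen=false, issue_refund=true, reconcile_deed=true, reject_report=false, run_backup=false, summon_witness=false, unfreeze_account=true); no atom is both obligatory and forbidden, so the set is consistent.

Consistent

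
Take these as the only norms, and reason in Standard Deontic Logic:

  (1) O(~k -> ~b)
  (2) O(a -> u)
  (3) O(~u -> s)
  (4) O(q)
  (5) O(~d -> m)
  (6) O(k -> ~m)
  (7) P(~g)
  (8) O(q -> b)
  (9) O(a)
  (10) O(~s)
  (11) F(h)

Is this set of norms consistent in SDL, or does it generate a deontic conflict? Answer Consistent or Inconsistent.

Consistent

Premise 3 is O(~u -> s), but O(~u) is not derivable from the premises, so it does not yield O(s).
So O(s) is not derivable, and the apparent clash with O(~s) does not arise.
A world satisfying every obligation exists (e.g. a=true, b=true, d=true, g=false, h=false, k=true, m=false, q=true, s=false, u=true); no atom is both obligatory and forbidden, so the set is consistent.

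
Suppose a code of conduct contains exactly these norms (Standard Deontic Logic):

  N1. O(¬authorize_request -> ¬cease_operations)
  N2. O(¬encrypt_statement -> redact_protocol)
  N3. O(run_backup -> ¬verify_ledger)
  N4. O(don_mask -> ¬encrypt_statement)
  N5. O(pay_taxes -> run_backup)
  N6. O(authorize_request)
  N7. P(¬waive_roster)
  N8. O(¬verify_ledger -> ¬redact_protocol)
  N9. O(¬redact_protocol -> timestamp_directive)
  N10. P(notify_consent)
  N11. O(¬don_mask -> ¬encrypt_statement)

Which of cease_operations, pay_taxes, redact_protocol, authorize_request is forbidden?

pay_taxes

By case analysis on ¬don_mask: premise 11 gives O(¬don_mask -> ¬encrypt_statement) and premise 4 gives O(don_mask -> ¬encrypt_statement), so O(¬encrypt_statement) either way.
From O(¬encrypt_statement) and premise 2, O(¬encrypt_statement -> redact_protocol), we obtain O(redact_protocol).
The contrapositive of premise 8 (O(¬verify_ledger -> ¬redact_protocol)) is O(redact_protocol -> verify_ledger), and O(redact_protocol) is already established, so O(verify_ledger).
Premise 3 is O(run_backup -> ¬verify_ledger); contrapositively O(verify_ledger -> ¬run_backup). Since O(verify_ledger) holds, K gives O(¬run_backup).
The contrapositive of premise 5 (O(pay_taxes -> run_backup)) is O(¬run_backup -> ¬pay_taxes), and O(¬run_backup) is already established, so O(¬pay_taxes).
So O(¬pay_taxes) holds, i.e. pay_taxes is forbidden. None of the other listed options is forbidden under the premises.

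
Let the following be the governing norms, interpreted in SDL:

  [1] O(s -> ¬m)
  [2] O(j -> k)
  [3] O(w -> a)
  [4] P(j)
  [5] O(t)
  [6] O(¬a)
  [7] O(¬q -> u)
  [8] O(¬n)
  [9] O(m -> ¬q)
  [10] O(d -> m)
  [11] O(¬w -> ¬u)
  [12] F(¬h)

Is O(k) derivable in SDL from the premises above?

No

Premise 2 is O(j -> k), but O(j) is not derivable from the premises (the permission P(j) asserts only ¬O(¬j), not O(j)), so it does not yield O(k).
No other premise forces O(k). An ideal world satisfying every premise can still have k false, so O(k) is not derivable.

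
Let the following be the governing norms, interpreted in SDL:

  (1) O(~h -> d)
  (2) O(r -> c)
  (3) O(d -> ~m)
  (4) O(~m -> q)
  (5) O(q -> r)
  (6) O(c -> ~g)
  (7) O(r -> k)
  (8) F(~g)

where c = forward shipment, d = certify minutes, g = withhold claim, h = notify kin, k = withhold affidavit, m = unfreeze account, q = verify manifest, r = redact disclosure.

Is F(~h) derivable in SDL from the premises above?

Yes

Premise 8, F(~g), is equivalent to O(g).
Premise 6 is O(c -> ~g); contrapositively O(g -> ~c). Since O(g) holds, K gives O(~c).
The contrapositive of premise 2 (O(r -> c)) is O(~c -> ~r), and O(~c) is already established, so O(~r).
The contrapositive of premise 5 (O(q -> r)) is O(~r -> ~q), and O(~r) is already established, so O(~q).
The contrapositive of premise 4 (O(~m -> q)) is O(~q -> m), and O(~q) is already established, so O(m).
Premise 3, O(d -> ~m), contraposes to O(m -> ~d); with O(m) we get O(~d).
The contrapositive of premise 1 (O(~h -> d)) is O(~d -> h), and O(~d) is already established, so O(h).
Premise 7 does not contribute to this derivation.
So O(h) holds, i.e. F(~h). The claim follows.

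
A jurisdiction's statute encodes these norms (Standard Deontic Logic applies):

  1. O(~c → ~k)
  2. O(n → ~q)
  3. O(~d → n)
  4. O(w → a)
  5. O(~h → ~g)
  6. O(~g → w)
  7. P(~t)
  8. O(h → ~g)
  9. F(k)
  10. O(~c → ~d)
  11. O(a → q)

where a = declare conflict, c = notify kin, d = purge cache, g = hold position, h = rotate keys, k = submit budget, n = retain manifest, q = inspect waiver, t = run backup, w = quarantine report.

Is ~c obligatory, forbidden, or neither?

Premises 5 and 8 cover both cases: O(~h → ~g) and O(h → ~g). Since ~h ∨ h is a tautology, O(~g) follows.
With premise 6, O(~g → w), the K-axiom yields O(w).
Premise 4 is O(w → a); since O(w), deontic closure gives O(a).
With premise 11, O(a → q), the K-axiom yields O(q).
Premise 2 is O(n → ~q); contrapositively O(q → ~n). Since O(q) holds, K gives O(~n).
Premise 3, O(~d → n), contraposes to O(~n → d); with O(~n) we get O(d).
Premise 10 is O(~c → ~d); contrapositively O(d → c). Since O(d) holds, K gives O(c).
Premises 1, 7, 9 do not contribute to this derivation.
Thus O(c), which is F(~c): ~c is forbidden.

Forbidden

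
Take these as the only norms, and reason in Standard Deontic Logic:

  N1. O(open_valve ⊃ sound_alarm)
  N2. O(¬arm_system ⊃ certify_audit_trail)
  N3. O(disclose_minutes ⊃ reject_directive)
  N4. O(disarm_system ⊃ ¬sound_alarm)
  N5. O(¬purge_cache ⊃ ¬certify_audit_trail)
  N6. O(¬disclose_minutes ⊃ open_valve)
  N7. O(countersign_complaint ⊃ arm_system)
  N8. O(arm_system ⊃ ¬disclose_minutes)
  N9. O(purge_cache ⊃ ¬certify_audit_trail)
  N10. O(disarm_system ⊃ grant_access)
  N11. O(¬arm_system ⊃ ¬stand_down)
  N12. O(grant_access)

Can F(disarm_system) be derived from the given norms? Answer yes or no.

Premises 5 and 9 cover both cases: O(¬purge_cache ⊃ ¬certify_audit_trail) and O(purge_cache ⊃ ¬certify_audit_trail). Since ¬purge_cache ∨ purge_cache is a tautology, O(¬certify_audit_trail) follows.
The contrapositive of premise 2 (O(¬arm_system ⊃ certify_audit_trail)) is O(¬certify_audit_trail ⊃ arm_system), and O(¬certify_audit_trail) is already established, so O(arm_system).
With premise 8, O(arm_system ⊃ ¬disclose_minutes), the K-axiom yields O(¬disclose_minutes).
With premise 6, O(¬disclose_minutes ⊃ open_valve), the K-axiom yields O(open_valve).
Applying K to premise 1 (O(open_valve ⊃ sound_alarm)) and O(open_valve) yields O(sound_alarm).
Premise 4, O(disarm_system ⊃ ¬sound_alarm), contraposes to O(sound_alarm ⊃ ¬disarm_system); with O(sound_alarm) we get O(¬disarm_system).
Premises 3, 7, 10, 11, 12 do not contribute to this derivation.
So O(¬disarm_system) holds, i.e. F(disarm_system). The claim follows.

Yes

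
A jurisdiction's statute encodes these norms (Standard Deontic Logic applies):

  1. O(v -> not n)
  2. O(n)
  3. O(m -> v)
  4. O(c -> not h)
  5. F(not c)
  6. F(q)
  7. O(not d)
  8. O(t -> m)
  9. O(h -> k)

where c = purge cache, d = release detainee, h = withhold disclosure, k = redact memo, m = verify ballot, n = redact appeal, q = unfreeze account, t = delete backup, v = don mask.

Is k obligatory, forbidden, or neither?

Neither

Premise 9 is O(h -> k), but O(h) is not derivable from the premises, so it does not yield O(k).
No premise or chain of K-axiom applications forces O(k), and none forces O(not k). So k is neither obligatory nor forbidden under these norms.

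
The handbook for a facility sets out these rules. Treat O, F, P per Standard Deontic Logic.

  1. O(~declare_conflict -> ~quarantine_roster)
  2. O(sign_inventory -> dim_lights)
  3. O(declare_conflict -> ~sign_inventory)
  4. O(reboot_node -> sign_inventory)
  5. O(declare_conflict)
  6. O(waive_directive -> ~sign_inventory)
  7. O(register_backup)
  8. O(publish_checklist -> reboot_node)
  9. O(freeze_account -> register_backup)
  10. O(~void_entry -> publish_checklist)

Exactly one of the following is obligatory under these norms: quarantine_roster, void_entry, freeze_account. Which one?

From premise 5 we have O(declare_conflict).
Premise 3 is O(declare_conflict -> ~sign_inventory); since O(declare_conflict), deontic closure gives O(~sign_inventory).
Premise 4, O(reboot_node -> sign_inventory), contraposes to O(~sign_inventory -> ~reboot_node); with O(~sign_inventory) we get O(~reboot_node).
Premise 8, O(publish_checklist -> reboot_node), contraposes to O(~reboot_node -> ~publish_checklist); with O(~reboot_node) we get O(~publish_checklist).
Premise 10 is O(~void_entry -> publish_checklist); contrapositively O(~publish_checklist -> void_entry). Since O(~publish_checklist) holds, K gives O(void_entry).
So O(void_entry) holds — void_entry is obligatory. None of the other listed options is made obligatory by any chain of premises.

void_entry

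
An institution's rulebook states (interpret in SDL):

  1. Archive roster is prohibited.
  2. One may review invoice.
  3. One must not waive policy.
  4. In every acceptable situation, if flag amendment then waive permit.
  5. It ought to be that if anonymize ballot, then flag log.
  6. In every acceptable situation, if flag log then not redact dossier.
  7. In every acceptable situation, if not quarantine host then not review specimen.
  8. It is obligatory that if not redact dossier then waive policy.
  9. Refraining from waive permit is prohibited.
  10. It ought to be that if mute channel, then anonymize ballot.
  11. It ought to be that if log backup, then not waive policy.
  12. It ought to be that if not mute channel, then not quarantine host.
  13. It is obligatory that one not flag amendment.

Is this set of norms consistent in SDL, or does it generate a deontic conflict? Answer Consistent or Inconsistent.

Premise 4 is O(flag_amendment → waive_permit); even if O(waive_permit) held, inferring O(flag_amendment) would be affirming the consequent — invalid.
So O(flag_amendment) is not derivable, and the apparent clash with O(¬flag_amendment) does not arise.
A world satisfying every obligation exists (e.g. anonymize_ballot=false, archive_roster=false, flag_amendment=false, flag_log=false, log_backup=false, mute_channel=false, quarantine_host=false, redact_dossier=true, review_invoice=false, review_specimen=false, waive_permit=true, waive_policy=false); no atom is both obligatory and forbidden, so the set is consistent.

Consistent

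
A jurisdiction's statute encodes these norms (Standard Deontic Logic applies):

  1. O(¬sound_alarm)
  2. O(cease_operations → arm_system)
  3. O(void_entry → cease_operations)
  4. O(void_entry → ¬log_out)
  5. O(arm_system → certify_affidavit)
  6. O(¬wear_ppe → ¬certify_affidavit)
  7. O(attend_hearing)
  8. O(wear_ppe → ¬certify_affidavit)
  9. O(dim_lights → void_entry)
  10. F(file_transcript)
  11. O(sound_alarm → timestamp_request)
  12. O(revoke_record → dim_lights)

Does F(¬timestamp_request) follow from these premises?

No

Premise 11 is O(sound_alarm → timestamp_request), but O(sound_alarm) is not derivable from the premises, so it does not yield O(timestamp_request).
No other premise forces O(timestamp_request). An ideal world satisfying every premise can still have ¬timestamp_request true, so F(¬timestamp_request) is not derivable.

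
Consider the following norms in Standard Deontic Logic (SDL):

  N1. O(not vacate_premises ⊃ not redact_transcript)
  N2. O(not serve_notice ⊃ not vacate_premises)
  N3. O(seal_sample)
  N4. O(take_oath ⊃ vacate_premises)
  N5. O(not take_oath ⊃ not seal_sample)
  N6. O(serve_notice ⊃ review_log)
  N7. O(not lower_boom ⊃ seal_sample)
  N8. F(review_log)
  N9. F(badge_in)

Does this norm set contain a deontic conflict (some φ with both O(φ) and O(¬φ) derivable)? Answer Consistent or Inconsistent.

Premise 3 gives O(seal_sample).
Premise 5, O(not take_oath ⊃ not seal_sample), contraposes to O(seal_sample ⊃ take_oath); with O(seal_sample) we get O(take_oath).
Applying K to premise 4 (O(take_oath ⊃ vacate_premises)) and O(take_oath) yields O(vacate_premises).
Premise 2 is O(not serve_notice ⊃ not vacate_premises); contrapositively O(vacate_premises ⊃ serve_notice). Since O(vacate_premises) holds, K gives O(serve_notice).
From O(serve_notice) and premise 6, O(serve_notice ⊃ review_log), we obtain O(review_log).
Yet premise 8 is F(review_log), i.e. O(not review_log).
We now have both O(review_log) and O(not review_log) — review_log is simultaneously obligatory and forbidden, violating the D-axiom.

Inconsistent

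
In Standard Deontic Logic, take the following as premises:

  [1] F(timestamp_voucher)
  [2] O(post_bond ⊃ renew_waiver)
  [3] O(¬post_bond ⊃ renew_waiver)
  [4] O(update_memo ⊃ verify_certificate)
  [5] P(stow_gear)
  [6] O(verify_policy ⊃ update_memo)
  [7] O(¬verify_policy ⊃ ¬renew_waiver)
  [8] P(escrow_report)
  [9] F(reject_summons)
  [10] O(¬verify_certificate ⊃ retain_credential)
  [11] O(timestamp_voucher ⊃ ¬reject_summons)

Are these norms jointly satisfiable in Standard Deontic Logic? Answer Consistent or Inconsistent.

Consistent

Premise 11 is O(timestamp_voucher ⊃ ¬reject_summons); even if O(¬reject_summons) held, inferring O(timestamp_voucher) would be affirming the consequent — invalid.
So O(timestamp_voucher) is not derivable, and the apparent clash with O(¬timestamp_voucher) does not arise.
A world satisfying every obligation exists (e.g. escrow_report=false, post_bond=false, reject_summons=false, renew_waiver=true, retain_credential=false, stow_gear=false, timestamp_voucher=false, update_memo=true, verify_certificate=true, verify_policy=true); no atom is both obligatory and forbidden, so the set is consistent.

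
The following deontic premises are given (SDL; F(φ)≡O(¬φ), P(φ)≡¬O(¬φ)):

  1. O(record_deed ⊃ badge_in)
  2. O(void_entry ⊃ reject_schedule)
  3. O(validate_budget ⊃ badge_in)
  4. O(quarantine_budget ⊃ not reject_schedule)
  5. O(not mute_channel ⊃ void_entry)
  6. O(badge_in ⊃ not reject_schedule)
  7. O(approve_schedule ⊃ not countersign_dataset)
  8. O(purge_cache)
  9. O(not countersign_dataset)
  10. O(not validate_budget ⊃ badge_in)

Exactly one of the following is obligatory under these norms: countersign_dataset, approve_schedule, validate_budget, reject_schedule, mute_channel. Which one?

mute_channel

Premises 10 and 3 cover both cases: O(not validate_budget ⊃ badge_in) and O(validate_budget ⊃ badge_in). Since not validate_budget ∨ validate_budget is a tautology, O(badge_in) follows.
With premise 6, O(badge_in ⊃ not reject_schedule), the K-axiom yields O(not reject_schedule).
The contrapositive of premise 2 (O(void_entry ⊃ reject_schedule)) is O(not reject_schedule ⊃ not void_entry), and O(not reject_schedule) is already established, so O(not void_entry).
The contrapositive of premise 5 (O(not mute_channel ⊃ void_entry)) is O(not void_entry ⊃ mute_channel), and O(not void_entry) is already established, so O(mute_channel).
So O(mute_channel) holds — mute_channel is obligatory. None of the other listed options is made obligatory by any chain of premises.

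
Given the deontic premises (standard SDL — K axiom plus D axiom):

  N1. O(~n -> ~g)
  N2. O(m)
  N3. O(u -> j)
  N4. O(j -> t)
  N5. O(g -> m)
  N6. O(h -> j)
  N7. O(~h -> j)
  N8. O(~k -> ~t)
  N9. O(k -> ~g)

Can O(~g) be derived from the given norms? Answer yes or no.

By case analysis on ~h: premise 7 gives O(~h -> j) and premise 6 gives O(h -> j), so O(j) either way.
From O(j) and premise 4, O(j -> t), we obtain O(t).
Premise 8, O(~k -> ~t), contraposes to O(t -> k); with O(t) we get O(k).
Applying K to premise 9 (O(k -> ~g)) and O(k) yields O(~g).
Premises 1, 2, 3, 5 do not contribute to this derivation.
So O(~g) follows.

Yes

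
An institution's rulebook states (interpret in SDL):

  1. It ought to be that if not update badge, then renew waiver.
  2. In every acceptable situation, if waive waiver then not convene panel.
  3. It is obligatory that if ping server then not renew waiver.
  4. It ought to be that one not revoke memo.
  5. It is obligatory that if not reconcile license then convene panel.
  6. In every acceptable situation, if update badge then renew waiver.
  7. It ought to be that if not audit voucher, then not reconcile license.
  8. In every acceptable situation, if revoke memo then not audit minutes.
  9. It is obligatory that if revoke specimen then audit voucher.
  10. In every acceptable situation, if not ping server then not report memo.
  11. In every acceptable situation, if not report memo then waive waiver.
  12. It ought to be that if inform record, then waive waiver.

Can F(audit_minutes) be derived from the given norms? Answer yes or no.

Premise 8 is O(revoke_memo → ¬audit_minutes), but O(revoke_memo) is not derivable from the premises, so it does not yield O(¬audit_minutes).
No other premise forces O(¬audit_minutes). An ideal world satisfying every premise can still have audit_minutes true, so F(audit_minutes) is not derivable.

No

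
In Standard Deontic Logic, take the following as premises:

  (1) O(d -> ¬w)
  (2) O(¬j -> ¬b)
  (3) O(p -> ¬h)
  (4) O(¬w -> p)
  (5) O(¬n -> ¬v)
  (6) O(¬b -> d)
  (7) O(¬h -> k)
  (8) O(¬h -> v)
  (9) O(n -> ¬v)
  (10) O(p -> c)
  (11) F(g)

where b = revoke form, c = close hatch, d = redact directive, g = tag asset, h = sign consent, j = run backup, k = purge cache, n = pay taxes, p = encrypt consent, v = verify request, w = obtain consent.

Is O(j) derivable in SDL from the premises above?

By case analysis on n: premise 9 gives O(n -> ¬v) and premise 5 gives O(¬n -> ¬v), so O(¬v) either way.
Premise 8, O(¬h -> v), contraposes to O(¬v -> h); with O(¬v) we get O(h).
The contrapositive of premise 3 (O(p -> ¬h)) is O(h -> ¬p), and O(h) is already established, so O(¬p).
Premise 4, O(¬w -> p), contraposes to O(¬p -> w); with O(¬p) we get O(w).
Premise 1, O(d -> ¬w), contraposes to O(w -> ¬d); with O(w) we get O(¬d).
Premise 6, O(¬b -> d), contraposes to O(¬d -> b); with O(¬d) we get O(b).
The contrapositive of premise 2 (O(¬j -> ¬b)) is O(b -> j), and O(b) is already established, so O(j).
Premises 7, 10, 11 do not contribute to this derivation.
So O(j) follows.

Yes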